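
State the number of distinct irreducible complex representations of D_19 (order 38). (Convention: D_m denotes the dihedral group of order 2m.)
11

Proof sketch: The number of irreducible complex representations of a finite group equals its number of conjugacy classes. D_19 has 11 conjugacy classes ((n+3)/2 for n odd), so D_19 (order 38) has exactly 11 irreducible complex representations.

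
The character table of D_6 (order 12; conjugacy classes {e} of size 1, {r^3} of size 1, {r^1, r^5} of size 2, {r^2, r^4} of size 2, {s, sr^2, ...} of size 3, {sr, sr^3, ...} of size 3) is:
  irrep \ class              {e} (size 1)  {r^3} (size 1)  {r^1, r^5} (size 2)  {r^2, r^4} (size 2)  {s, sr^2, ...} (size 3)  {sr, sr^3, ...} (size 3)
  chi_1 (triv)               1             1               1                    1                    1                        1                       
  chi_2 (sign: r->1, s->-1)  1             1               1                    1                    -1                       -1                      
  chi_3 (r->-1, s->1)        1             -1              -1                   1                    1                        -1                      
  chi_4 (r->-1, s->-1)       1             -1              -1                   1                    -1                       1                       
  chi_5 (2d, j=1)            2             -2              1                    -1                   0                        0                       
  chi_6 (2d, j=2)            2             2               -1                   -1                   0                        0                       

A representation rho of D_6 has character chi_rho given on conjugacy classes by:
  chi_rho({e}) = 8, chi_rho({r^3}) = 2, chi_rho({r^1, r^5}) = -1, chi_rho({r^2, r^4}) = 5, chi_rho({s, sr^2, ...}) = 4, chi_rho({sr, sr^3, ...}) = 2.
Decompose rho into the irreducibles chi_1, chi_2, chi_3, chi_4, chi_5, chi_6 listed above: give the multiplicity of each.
Multiplicities: chi_1: 3, chi_2: 0, chi_3: 2, chi_4: 1, chi_5: 0, chi_6: 1.

Proof sketch: Use <chi_rho, chi> = (1/|G|) sum_C |C| * chi_rho(C) * conj(chi(C)) with |G| = 12 for each irreducible chi in the table:
  <chi_rho, chi_1> = (1/12)[1*(8)*conj(1) + 1*(2)*conj(1) + 2*(-1)*conj(1) + 2*(5)*conj(1) + 3*(4)*conj(1) + 3*(2)*conj(1)]
      = (1/12)[(8) + (2) + (-2) + (10) + (12) + (6)] = 36/12 = 3
  <chi_rho, chi_2> = (1/12)[1*(8)*conj(1) + 1*(2)*conj(1) + 2*(-1)*conj(1) + 2*(5)*conj(1) + 3*(4)*conj(-1) + 3*(2)*conj(-1)]
      = (1/12)[(8) + (2) + (-2) + (10) + (-12) + (-6)] = 0/12 = 0
  <chi_rho, chi_3> = (1/12)[1*(8)*conj(1) + 1*(2)*conj(-1) + 2*(-1)*conj(-1) + 2*(5)*conj(1) + 3*(4)*conj(1) + 3*(2)*conj(-1)]
      = (1/12)[(8) + (-2) + (2) + (10) + (12) + (-6)] = 24/12 = 2
  <chi_rho, chi_4> = (1/12)[1*(8)*conj(1) + 1*(2)*conj(-1) + 2*(-1)*conj(-1) + 2*(5)*conj(1) + 3*(4)*conj(-1) + 3*(2)*conj(1)]
      = (1/12)[(8) + (-2) + (2) + (10) + (-12) + (6)] = 12/12 = 1
  <chi_rho, chi_5> = (1/12)[1*(8)*conj(2) + 1*(2)*conj(-2) + 2*(-1)*conj(1) + 2*(5)*conj(-1) + 3*(4)*conj(0) + 3*(2)*conj(0)]
      = (1/12)[(16) + (-4) + (-2) + (-10) + (0) + (0)] = 0/12 = 0
  <chi_rho, chi_6> = (1/12)[1*(8)*conj(2) + 1*(2)*conj(2) + 2*(-1)*conj(-1) + 2*(5)*conj(-1) + 3*(4)*conj(0) + 3*(2)*conj(0)]
      = (1/12)[(16) + (4) + (2) + (-10) + (0) + (0)] = 12/12 = 1
Dimension check: dim(rho) = sum (mult * dim) = 3*1 + 0*1 + 2*1 + 1*1 + 0*2 + 1*2 = 8 = chi_rho(e) = 8.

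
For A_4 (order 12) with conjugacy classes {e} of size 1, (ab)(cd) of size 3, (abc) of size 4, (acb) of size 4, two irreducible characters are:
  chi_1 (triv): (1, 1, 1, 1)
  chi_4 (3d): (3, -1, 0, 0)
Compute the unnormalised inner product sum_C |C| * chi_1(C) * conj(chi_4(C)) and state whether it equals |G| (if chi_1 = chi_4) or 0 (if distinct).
Sum = 0; so <chi_1, chi_4> = 0 (distinct irreducibles are orthogonal).

Derivation: Compute term by term over conjugacy classes (|C| * chi_1(C) * conj(chi_4(C))):
  1*(1)*conj(3) + 3*(1)*conj(-1) + 4*(1)*conj(0) + 4*(1)*conj(0)
  = (3) + (-3) + (0) + (0)
  = 0.
(Exp terms are combined using exp(i*s)*conj(exp(i*t)) = exp(i*(s-t)), and sums of them are collapsed using the identity that for every m > 1 the m distinct m-th roots of unity sum to 0, e.g. 1 + exp(2*I*pi/3) + exp(-2*I*pi/3) = 0.)
Dividing by |G| = 12 gives 0/12 = 0, matching the row-orthogonality relation <chi_1, chi_4> = [chi_1 = chi_4].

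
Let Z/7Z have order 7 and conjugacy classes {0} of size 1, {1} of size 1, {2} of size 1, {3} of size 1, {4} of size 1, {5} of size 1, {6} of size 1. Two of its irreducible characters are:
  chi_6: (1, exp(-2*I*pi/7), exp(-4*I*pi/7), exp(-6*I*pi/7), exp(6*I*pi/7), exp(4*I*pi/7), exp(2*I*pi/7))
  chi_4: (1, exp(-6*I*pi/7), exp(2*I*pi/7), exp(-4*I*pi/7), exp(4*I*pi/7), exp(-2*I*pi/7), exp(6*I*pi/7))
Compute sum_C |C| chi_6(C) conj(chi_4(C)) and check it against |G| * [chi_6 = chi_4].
Sum = 0; so <chi_6, chi_4> = 0 (distinct irreducibles are orthogonal).

Working: Compute term by term over conjugacy classes (|C| * chi_6(C) * conj(chi_4(C))):
  1*(1)*conj(1) + 1*(exp(-2*I*pi/7))*conj(exp(-6*I*pi/7)) + 1*(exp(-4*I*pi/7))*conj(exp(2*I*pi/7)) + 1*(exp(-6*I*pi/7))*conj(exp(-4*I*pi/7)) + 1*(exp(6*I*pi/7))*conj(exp(4*I*pi/7)) + 1*(exp(4*I*pi/7))*conj(exp(-2*I*pi/7)) + 1*(exp(2*I*pi/7))*conj(exp(6*I*pi/7))
  = (1) + (exp(4*I*pi/7)) + (exp(-6*I*pi/7)) + (exp(-2*I*pi/7)) + (exp(2*I*pi/7)) + (exp(6*I*pi/7)) + (exp(-4*I*pi/7))
  = 0.
(Exp terms are combined using exp(i*s)*conj(exp(i*t)) = exp(i*(s-t)), and sums of them are collapsed using the identity that for every m > 1 the m distinct m-th roots of unity sum to 0, e.g. 1 + exp(2*I*pi/3) + exp(-2*I*pi/3) = 0.)
Dividing by |G| = 7 gives 0/7 = 0, matching the row-orthogonality relation <chi_6, chi_4> = [chi_6 = chi_4].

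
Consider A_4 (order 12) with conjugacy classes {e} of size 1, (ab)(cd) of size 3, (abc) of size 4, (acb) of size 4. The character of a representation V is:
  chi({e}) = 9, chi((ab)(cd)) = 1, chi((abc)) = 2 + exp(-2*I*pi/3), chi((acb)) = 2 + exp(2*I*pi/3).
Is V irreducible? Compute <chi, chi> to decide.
Not irreducible (reducible): <chi, chi> = 9 > 1.

Details: <chi, chi> = (1/|G|) sum_C |C| * |chi(C)|^2 = (1/12)[1*|9|^2 + 3*|1|^2 + 4*|2 + exp(-2*I*pi/3)|^2 + 4*|2 + exp(2*I*pi/3)|^2]
  = (1/12)[(81) + (3) + (12) + (12)] = 108/12 = 9.
(Exp terms are combined using exp(i*s)*conj(exp(i*t)) = exp(i*(s-t)), and sums of them are collapsed using the identity that for every m > 1 the m distinct m-th roots of unity sum to 0, e.g. 1 + exp(2*I*pi/3) + exp(-2*I*pi/3) = 0.)
A character is irreducible iff <chi, chi> = 1, so this representation is reducible.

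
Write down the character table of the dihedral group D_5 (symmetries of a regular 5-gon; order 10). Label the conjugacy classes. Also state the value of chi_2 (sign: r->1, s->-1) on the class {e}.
Conjugacy classes: {e} of size 1, {r^1, r^4} of size 2, {r^2, r^3} of size 2, {s, sr, ..., sr^4} of size 5.
Character table:
  irrep \ class              {e} (size 1)  {r^1, r^4} (size 2)  {r^2, r^3} (size 2)  {s, sr, ..., sr^4} (size 5)
  chi_1 (triv)               1             1                    1                    1                          
  chi_2 (sign: r->1, s->-1)  1             1                    1                    -1                         
  chi_3 (2d, j=1)            2             -1/2 + sqrt(5)/2     -sqrt(5)/2 - 1/2     0                          
  chi_4 (2d, j=2)            2             -sqrt(5)/2 - 1/2     -1/2 + sqrt(5)/2     0                          

Spot check: chi_2 (sign: r->1, s->-1) on {e} = 1.

Proof sketch: D_5 has order 2*5 = 10 with 4 conjugacy classes, hence 4 irreducibles. Sum of squared dims 1 + 1 + 4 + 4 = 10 = |G|. Linear characters come from the abelianisation; the 2-dimensional irreps have character r^k -> 2*cos(2*pi*j*k/5), reflections -> 0.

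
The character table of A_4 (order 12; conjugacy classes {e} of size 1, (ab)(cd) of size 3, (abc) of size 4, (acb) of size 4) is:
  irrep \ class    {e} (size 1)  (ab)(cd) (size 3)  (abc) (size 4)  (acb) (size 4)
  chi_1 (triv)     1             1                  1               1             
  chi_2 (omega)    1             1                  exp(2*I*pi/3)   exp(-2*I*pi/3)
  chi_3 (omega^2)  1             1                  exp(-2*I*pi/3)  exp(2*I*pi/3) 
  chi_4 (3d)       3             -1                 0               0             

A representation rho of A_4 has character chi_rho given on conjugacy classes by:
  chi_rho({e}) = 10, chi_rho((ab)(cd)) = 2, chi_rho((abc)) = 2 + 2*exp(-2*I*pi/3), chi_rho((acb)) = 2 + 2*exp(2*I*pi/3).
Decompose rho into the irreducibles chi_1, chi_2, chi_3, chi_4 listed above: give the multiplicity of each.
Multiplicities: chi_1: 2, chi_2: 0, chi_3: 2, chi_4: 2.

Why: Use <chi_rho, chi> = (1/|G|) sum_C |C| * chi_rho(C) * conj(chi(C)) with |G| = 12 for each irreducible chi in the table:
  <chi_rho, chi_1> = (1/12)[1*(10)*conj(1) + 3*(2)*conj(1) + 4*(2 + 2*exp(-2*I*pi/3))*conj(1) + 4*(2 + 2*exp(2*I*pi/3))*conj(1)]
      = (1/12)[(10) + (6) + (8 + 8*exp(-2*I*pi/3)) + (8 + 8*exp(2*I*pi/3))] = 24/12 = 2
  <chi_rho, chi_2> = (1/12)[1*(10)*conj(1) + 3*(2)*conj(1) + 4*(2 + 2*exp(-2*I*pi/3))*conj(exp(2*I*pi/3)) + 4*(2 + 2*exp(2*I*pi/3))*conj(exp(-2*I*pi/3))]
      = (1/12)[(10) + (6) + (-8) + (-8)] = 0/12 = 0
  <chi_rho, chi_3> = (1/12)[1*(10)*conj(1) + 3*(2)*conj(1) + 4*(2 + 2*exp(-2*I*pi/3))*conj(exp(-2*I*pi/3)) + 4*(2 + 2*exp(2*I*pi/3))*conj(exp(2*I*pi/3))]
      = (1/12)[(10) + (6) + (8 + 8*exp(2*I*pi/3)) + (8 + 8*exp(-2*I*pi/3))] = 24/12 = 2
  <chi_rho, chi_4> = (1/12)[1*(10)*conj(3) + 3*(2)*conj(-1) + 4*(2 + 2*exp(-2*I*pi/3))*conj(0) + 4*(2 + 2*exp(2*I*pi/3))*conj(0)]
      = (1/12)[(30) + (-6) + (0) + (0)] = 24/12 = 2
(Exp terms are combined using exp(i*s)*conj(exp(i*t)) = exp(i*(s-t)), and sums of them are collapsed using the identity that for every m > 1 the m distinct m-th roots of unity sum to 0, e.g. 1 + exp(2*I*pi/3) + exp(-2*I*pi/3) = 0.)
Dimension check: dim(rho) = sum (mult * dim) = 2*1 + 0*1 + 2*1 + 2*3 = 10 = chi_rho(e) = 10.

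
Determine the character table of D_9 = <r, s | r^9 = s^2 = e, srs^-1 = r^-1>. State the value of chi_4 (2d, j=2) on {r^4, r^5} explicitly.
Conjugacy classes: {e} of size 1, {r^1, r^8} of size 2, {r^2, r^7} of size 2, {r^3, r^6} of size 2, {r^4, r^5} of size 2, {s, sr, ..., sr^8} of size 9.
Character table:
  irrep \ class              {e} (size 1)  {r^1, r^8} (size 2)  {r^2, r^7} (size 2)  {r^3, r^6} (size 2)  {r^4, r^5} (size 2)  {s, sr, ..., sr^8} (size 9)
  chi_1 (triv)               1             1                    1                    1                    1                    1                          
  chi_2 (sign: r->1, s->-1)  1             1                    1                    1                    1                    -1                         
  chi_3 (2d, j=1)            2             2*cos(2*pi/9)        2*cos(4*pi/9)        -1                   -2*cos(pi/9)         0                          
  chi_4 (2d, j=2)            2             2*cos(4*pi/9)        -2*cos(pi/9)         -1                   2*cos(2*pi/9)        0                          
  chi_5 (2d, j=3)            2             -1                   -1                   2                    -1                   0                          
  chi_6 (2d, j=4)            2             -2*cos(pi/9)         2*cos(2*pi/9)        -1                   2*cos(4*pi/9)        0                          

Spot check: chi_4 (2d, j=2) on {r^4, r^5} = 2*cos(2*pi/9).

D_9 has order 2*9 = 18 with 6 conjugacy classes, hence 6 irreducibles. Sum of squared dims 1 + 1 + 4 + 4 + 4 + 4 = 18 = |G|. Linear characters come from the abelianisation; the 2-dimensional irreps have character r^k -> 2*cos(2*pi*j*k/9), reflections -> 0.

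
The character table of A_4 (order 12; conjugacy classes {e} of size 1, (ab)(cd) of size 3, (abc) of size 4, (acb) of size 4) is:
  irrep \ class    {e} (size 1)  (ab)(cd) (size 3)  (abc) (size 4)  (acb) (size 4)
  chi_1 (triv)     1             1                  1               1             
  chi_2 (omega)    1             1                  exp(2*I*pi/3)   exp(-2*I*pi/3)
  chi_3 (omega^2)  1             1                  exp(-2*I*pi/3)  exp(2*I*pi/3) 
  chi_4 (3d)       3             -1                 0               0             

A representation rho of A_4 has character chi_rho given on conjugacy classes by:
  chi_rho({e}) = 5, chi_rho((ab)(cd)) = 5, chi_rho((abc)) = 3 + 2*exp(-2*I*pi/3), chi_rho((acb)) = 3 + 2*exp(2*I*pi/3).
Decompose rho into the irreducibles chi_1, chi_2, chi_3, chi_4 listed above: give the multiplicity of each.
Multiplicities: chi_1: 3, chi_2: 0, chi_3: 2, chi_4: 0.

Solution. Use <chi_rho, chi> = (1/|G|) sum_C |C| * chi_rho(C) * conj(chi(C)) with |G| = 12 for each irreducible chi in the table:
  <chi_rho, chi_1> = (1/12)[1*(5)*conj(1) + 3*(5)*conj(1) + 4*(3 + 2*exp(-2*I*pi/3))*conj(1) + 4*(3 + 2*exp(2*I*pi/3))*conj(1)]
      = (1/12)[(5) + (15) + (12 + 8*exp(-2*I*pi/3)) + (12 + 8*exp(2*I*pi/3))] = 36/12 = 3
  <chi_rho, chi_2> = (1/12)[1*(5)*conj(1) + 3*(5)*conj(1) + 4*(3 + 2*exp(-2*I*pi/3))*conj(exp(2*I*pi/3)) + 4*(3 + 2*exp(2*I*pi/3))*conj(exp(-2*I*pi/3))]
      = (1/12)[(5) + (15) + (12*exp(-2*I*pi/3) + 8*exp(2*I*pi/3)) + (8*exp(-2*I*pi/3) + 12*exp(2*I*pi/3))] = 0/12 = 0
  <chi_rho, chi_3> = (1/12)[1*(5)*conj(1) + 3*(5)*conj(1) + 4*(3 + 2*exp(-2*I*pi/3))*conj(exp(-2*I*pi/3)) + 4*(3 + 2*exp(2*I*pi/3))*conj(exp(2*I*pi/3))]
      = (1/12)[(5) + (15) + (8 + 12*exp(2*I*pi/3)) + (8 + 12*exp(-2*I*pi/3))] = 24/12 = 2
  <chi_rho, chi_4> = (1/12)[1*(5)*conj(3) + 3*(5)*conj(-1) + 4*(3 + 2*exp(-2*I*pi/3))*conj(0) + 4*(3 + 2*exp(2*I*pi/3))*conj(0)]
      = (1/12)[(15) + (-15) + (0) + (0)] = 0/12 = 0
(Exp terms are combined using exp(i*s)*conj(exp(i*t)) = exp(i*(s-t)), and sums of them are collapsed using the identity that for every m > 1 the m distinct m-th roots of unity sum to 0, e.g. 1 + exp(2*I*pi/3) + exp(-2*I*pi/3) = 0.)
Dimension check: dim(rho) = sum (mult * dim) = 3*1 + 0*1 + 2*1 + 0*3 = 5 = chi_rho(e) = 5.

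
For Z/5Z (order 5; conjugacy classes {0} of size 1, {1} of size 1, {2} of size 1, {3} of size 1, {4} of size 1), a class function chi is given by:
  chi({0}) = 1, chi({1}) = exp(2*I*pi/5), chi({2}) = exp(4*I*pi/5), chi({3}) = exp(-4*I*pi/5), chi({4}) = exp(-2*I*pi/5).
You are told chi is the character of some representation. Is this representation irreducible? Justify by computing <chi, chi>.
Irreducible: <chi, chi> = 1.

Why: <chi, chi> = (1/|G|) sum_C |C| * |chi(C)|^2 = (1/5)[1*|1|^2 + 1*|exp(2*I*pi/5)|^2 + 1*|exp(4*I*pi/5)|^2 + 1*|exp(-4*I*pi/5)|^2 + 1*|exp(-2*I*pi/5)|^2]
  = (1/5)[(1) + (1) + (1) + (1) + (1)] = 5/5 = 1.
(Exp terms are combined using exp(i*s)*conj(exp(i*t)) = exp(i*(s-t)), and sums of them are collapsed using the identity that for every m > 1 the m distinct m-th roots of unity sum to 0, e.g. 1 + exp(2*I*pi/3) + exp(-2*I*pi/3) = 0.)
A character is irreducible iff <chi, chi> = 1, so this representation is irreducible.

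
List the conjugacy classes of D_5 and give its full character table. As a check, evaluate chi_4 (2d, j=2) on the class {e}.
Conjugacy classes: {e} of size 1, {r^1, r^4} of size 2, {r^2, r^3} of size 2, {s, sr, ..., sr^4} of size 5.
Character table:
  irrep \ class              {e} (size 1)  {r^1, r^4} (size 2)  {r^2, r^3} (size 2)  {s, sr, ..., sr^4} (size 5)
  chi_1 (triv)               1             1                    1                    1                          
  chi_2 (sign: r->1, s->-1)  1             1                    1                    -1                         
  chi_3 (2d, j=1)            2             -1/2 + sqrt(5)/2     -sqrt(5)/2 - 1/2     0                          
  chi_4 (2d, j=2)            2             -sqrt(5)/2 - 1/2     -1/2 + sqrt(5)/2     0                          

Spot check: chi_4 (2d, j=2) on {e} = 2.

Proof sketch: D_5 has order 2*5 = 10 with 4 conjugacy classes, hence 4 irreducibles. Sum of squared dims 1 + 1 + 4 + 4 = 10 = |G|. Linear characters come from the abelianisation; the 2-dimensional irreps have character r^k -> 2*cos(2*pi*j*k/5), reflections -> 0.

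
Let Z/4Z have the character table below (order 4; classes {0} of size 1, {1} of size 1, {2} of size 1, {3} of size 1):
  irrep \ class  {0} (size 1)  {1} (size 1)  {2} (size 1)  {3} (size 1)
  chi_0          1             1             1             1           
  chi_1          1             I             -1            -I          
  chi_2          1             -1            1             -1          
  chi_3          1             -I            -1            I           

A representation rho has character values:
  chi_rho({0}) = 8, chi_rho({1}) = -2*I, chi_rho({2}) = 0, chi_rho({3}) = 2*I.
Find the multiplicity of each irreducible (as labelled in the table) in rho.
Multiplicities: chi_0: 2, chi_1: 1, chi_2: 2, chi_3: 3.

Use <chi_rho, chi> = (1/|G|) sum_C |C| * chi_rho(C) * conj(chi(C)) with |G| = 4 for each irreducible chi in the table:
  <chi_rho, chi_0> = (1/4)[1*(8)*conj(1) + 1*(-2*I)*conj(1) + 1*(0)*conj(1) + 1*(2*I)*conj(1)]
      = (1/4)[(8) + (-2*I) + (0) + (2*I)] = 8/4 = 2
  <chi_rho, chi_1> = (1/4)[1*(8)*conj(1) + 1*(-2*I)*conj(I) + 1*(0)*conj(-1) + 1*(2*I)*conj(-I)]
      = (1/4)[(8) + (-2) + (0) + (-2)] = 4/4 = 1
  <chi_rho, chi_2> = (1/4)[1*(8)*conj(1) + 1*(-2*I)*conj(-1) + 1*(0)*conj(1) + 1*(2*I)*conj(-1)]
      = (1/4)[(8) + (2*I) + (0) + (-2*I)] = 8/4 = 2
  <chi_rho, chi_3> = (1/4)[1*(8)*conj(1) + 1*(-2*I)*conj(-I) + 1*(0)*conj(-1) + 1*(2*I)*conj(I)]
      = (1/4)[(8) + (2) + (0) + (2)] = 12/4 = 3
(Exp terms are combined using exp(i*s)*conj(exp(i*t)) = exp(i*(s-t)), and sums of them are collapsed using the identity that for every m > 1 the m distinct m-th roots of unity sum to 0, e.g. 1 + exp(2*I*pi/3) + exp(-2*I*pi/3) = 0.)
Dimension check: dim(rho) = sum (mult * dim) = 2*1 + 1*1 + 2*1 + 3*1 = 8 = chi_rho(e) = 8.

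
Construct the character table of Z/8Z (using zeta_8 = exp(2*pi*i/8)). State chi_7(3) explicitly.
Character table of Z/8Z (irreps indexed chi_0,...,chi_7 with chi_k(m) = zeta_8^(k*m), zeta_8 = exp(2*pi*i/8)):
  irrep \ class  {0} (size 1)  {1} (size 1)    {2} (size 1)  {3} (size 1)    {4} (size 1)  {5} (size 1)    {6} (size 1)  {7} (size 1)  
  chi_0          1             1               1             1               1             1               1             1             
  chi_1          1             exp(I*pi/4)     I             exp(3*I*pi/4)   -1            exp(-3*I*pi/4)  -I            exp(-I*pi/4)  
  chi_2          1             I               -1            -I              1             I               -1            -I            
  chi_3          1             exp(3*I*pi/4)   -I            exp(I*pi/4)     -1            exp(-I*pi/4)    I             exp(-3*I*pi/4)
  chi_4          1             -1              1             -1              1             -1              1             -1            
  chi_5          1             exp(-3*I*pi/4)  I             exp(-I*pi/4)    -1            exp(I*pi/4)     -I            exp(3*I*pi/4) 
  chi_6          1             -I              -1            I               1             -I              -1            I             
  chi_7          1             exp(-I*pi/4)    -I            exp(-3*I*pi/4)  -1            exp(3*I*pi/4)   I             exp(I*pi/4)   

Spot check: chi_7(3) = zeta_8^(7*3) = zeta_8^21 = exp(-3*I*pi/4).

Derivation: Z/8Z is abelian, so all 8 irreducible complex representations are 1-dimensional. They are given by chi_k(m) = zeta_8^(k*m) for k = 0,...,7. Row orthogonality: sum_m chi_k(m) conj(chi_l(m)) = 8 * [k = l].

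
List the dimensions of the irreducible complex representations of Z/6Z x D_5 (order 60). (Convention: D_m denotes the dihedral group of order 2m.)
Dimensions: 1, 1, 1, 1, 1, 1, 1, 1, 1, 1, 1, 1, 2, 2, 2, 2, 2, 2, 2, 2, 2, 2, 2, 2

Why: There are 24 irreducibles (= number of conjugacy classes). Their dimensions d_i satisfy sum d_i^2 = |G| = 60: 1 + 1 + 1 + 1 + 1 + 1 + 1 + 1 + 1 + 1 + 1 + 1 + 4 + 4 + 4 + 4 + 4 + 4 + 4 + 4 + 4 + 4 + 4 + 4 = 60. (For the product with Z/6Z: each of the 6 1-dim characters of Z/6Z tensors with each irrep of D_5, giving 6 copies of each D_5-dimension.)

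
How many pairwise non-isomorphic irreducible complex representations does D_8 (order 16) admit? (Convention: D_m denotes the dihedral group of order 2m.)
7

Solution. The number of irreducible complex representations of a finite group equals its number of conjugacy classes. D_8 has 7 conjugacy classes (n/2 + 3 for n even), so D_8 (order 16) has exactly 7 irreducible complex representations.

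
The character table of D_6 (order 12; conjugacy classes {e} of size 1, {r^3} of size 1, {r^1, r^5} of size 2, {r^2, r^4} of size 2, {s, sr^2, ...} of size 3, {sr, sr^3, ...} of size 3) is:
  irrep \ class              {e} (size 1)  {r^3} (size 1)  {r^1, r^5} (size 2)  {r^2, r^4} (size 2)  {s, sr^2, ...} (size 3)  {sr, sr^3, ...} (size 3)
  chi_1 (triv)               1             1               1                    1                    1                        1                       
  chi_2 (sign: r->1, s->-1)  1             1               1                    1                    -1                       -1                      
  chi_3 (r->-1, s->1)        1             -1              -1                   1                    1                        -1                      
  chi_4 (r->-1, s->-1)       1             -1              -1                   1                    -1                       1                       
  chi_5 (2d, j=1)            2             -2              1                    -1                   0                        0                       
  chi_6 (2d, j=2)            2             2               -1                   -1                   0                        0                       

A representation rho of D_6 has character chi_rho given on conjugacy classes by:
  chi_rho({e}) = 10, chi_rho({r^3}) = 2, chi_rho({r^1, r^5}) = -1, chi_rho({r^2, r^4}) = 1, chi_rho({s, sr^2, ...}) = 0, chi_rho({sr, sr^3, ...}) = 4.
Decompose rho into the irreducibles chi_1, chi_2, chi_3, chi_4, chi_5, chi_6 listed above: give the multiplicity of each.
Multiplicities: chi_1: 2, chi_2: 0, chi_3: 0, chi_4: 2, chi_5: 1, chi_6: 2.

Solution. Use <chi_rho, chi> = (1/|G|) sum_C |C| * chi_rho(C) * conj(chi(C)) with |G| = 12 for each irreducible chi in the table:
  <chi_rho, chi_1> = (1/12)[1*(10)*conj(1) + 1*(2)*conj(1) + 2*(-1)*conj(1) + 2*(1)*conj(1) + 3*(0)*conj(1) + 3*(4)*conj(1)]
      = (1/12)[(10) + (2) + (-2) + (2) + (0) + (12)] = 24/12 = 2
  <chi_rho, chi_2> = (1/12)[1*(10)*conj(1) + 1*(2)*conj(1) + 2*(-1)*conj(1) + 2*(1)*conj(1) + 3*(0)*conj(-1) + 3*(4)*conj(-1)]
      = (1/12)[(10) + (2) + (-2) + (2) + (0) + (-12)] = 0/12 = 0
  <chi_rho, chi_3> = (1/12)[1*(10)*conj(1) + 1*(2)*conj(-1) + 2*(-1)*conj(-1) + 2*(1)*conj(1) + 3*(0)*conj(1) + 3*(4)*conj(-1)]
      = (1/12)[(10) + (-2) + (2) + (2) + (0) + (-12)] = 0/12 = 0
  <chi_rho, chi_4> = (1/12)[1*(10)*conj(1) + 1*(2)*conj(-1) + 2*(-1)*conj(-1) + 2*(1)*conj(1) + 3*(0)*conj(-1) + 3*(4)*conj(1)]
      = (1/12)[(10) + (-2) + (2) + (2) + (0) + (12)] = 24/12 = 2
  <chi_rho, chi_5> = (1/12)[1*(10)*conj(2) + 1*(2)*conj(-2) + 2*(-1)*conj(1) + 2*(1)*conj(-1) + 3*(0)*conj(0) + 3*(4)*conj(0)]
      = (1/12)[(20) + (-4) + (-2) + (-2) + (0) + (0)] = 12/12 = 1
  <chi_rho, chi_6> = (1/12)[1*(10)*conj(2) + 1*(2)*conj(2) + 2*(-1)*conj(-1) + 2*(1)*conj(-1) + 3*(0)*conj(0) + 3*(4)*conj(0)]
      = (1/12)[(20) + (4) + (2) + (-2) + (0) + (0)] = 24/12 = 2
Dimension check: dim(rho) = sum (mult * dim) = 2*1 + 0*1 + 0*1 + 2*1 + 1*2 + 2*2 = 10 = chi_rho(e) = 10.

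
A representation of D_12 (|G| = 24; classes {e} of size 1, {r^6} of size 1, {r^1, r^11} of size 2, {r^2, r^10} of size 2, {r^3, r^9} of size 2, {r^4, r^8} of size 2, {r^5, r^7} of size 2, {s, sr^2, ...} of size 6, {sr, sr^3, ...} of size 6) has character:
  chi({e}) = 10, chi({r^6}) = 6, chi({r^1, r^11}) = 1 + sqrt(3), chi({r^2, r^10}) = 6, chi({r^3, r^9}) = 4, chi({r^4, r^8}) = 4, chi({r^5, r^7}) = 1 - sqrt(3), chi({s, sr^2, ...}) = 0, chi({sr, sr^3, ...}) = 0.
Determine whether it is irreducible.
Not irreducible (reducible): <chi, chi> = 12 > 1.

Derivation: <chi, chi> = (1/|G|) sum_C |C| * |chi(C)|^2 = (1/24)[1*|10|^2 + 1*|6|^2 + 2*|1 + sqrt(3)|^2 + 2*|6|^2 + 2*|4|^2 + 2*|4|^2 + 2*|1 - sqrt(3)|^2 + 6*|0|^2 + 6*|0|^2]
  = (1/24)[(100) + (36) + (4*sqrt(3) + 8) + (72) + (32) + (32) + (8 - 4*sqrt(3)) + (0) + (0)] = 288/24 = 12.
A character is irreducible iff <chi, chi> = 1, so this representation is reducible.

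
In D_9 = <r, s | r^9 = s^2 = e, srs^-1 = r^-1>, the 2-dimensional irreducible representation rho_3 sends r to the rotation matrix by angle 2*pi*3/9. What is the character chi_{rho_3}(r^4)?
chi_{rho_3}(r^4) = 2*cos(2*pi*3*4/9) = -1

Details: rho_3(r^4) is rotation by angle 2*pi*3*4/9, whose trace is 2*cos(2*pi*3*4/9) = -1.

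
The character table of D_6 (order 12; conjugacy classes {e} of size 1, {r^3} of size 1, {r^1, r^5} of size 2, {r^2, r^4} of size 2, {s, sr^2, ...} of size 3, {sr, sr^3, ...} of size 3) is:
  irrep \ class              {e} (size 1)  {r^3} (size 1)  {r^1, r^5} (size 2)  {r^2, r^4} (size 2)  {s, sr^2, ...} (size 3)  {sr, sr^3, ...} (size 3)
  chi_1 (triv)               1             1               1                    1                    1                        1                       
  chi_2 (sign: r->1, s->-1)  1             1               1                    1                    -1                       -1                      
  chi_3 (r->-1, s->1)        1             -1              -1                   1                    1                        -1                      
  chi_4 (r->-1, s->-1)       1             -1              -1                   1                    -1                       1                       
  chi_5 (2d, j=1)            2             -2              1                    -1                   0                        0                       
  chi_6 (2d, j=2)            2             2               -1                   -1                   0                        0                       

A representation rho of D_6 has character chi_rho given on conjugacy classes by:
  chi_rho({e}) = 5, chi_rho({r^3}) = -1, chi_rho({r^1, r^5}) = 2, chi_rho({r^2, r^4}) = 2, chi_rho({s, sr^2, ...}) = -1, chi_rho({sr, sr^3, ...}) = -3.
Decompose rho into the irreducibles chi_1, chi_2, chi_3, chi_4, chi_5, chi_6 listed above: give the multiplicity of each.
Multiplicities: chi_1: 0, chi_2: 2, chi_3: 1, chi_4: 0, chi_5: 1, chi_6: 0.

Reasoning: Use <chi_rho, chi> = (1/|G|) sum_C |C| * chi_rho(C) * conj(chi(C)) with |G| = 12 for each irreducible chi in the table:
  <chi_rho, chi_1> = (1/12)[1*(5)*conj(1) + 1*(-1)*conj(1) + 2*(2)*conj(1) + 2*(2)*conj(1) + 3*(-1)*conj(1) + 3*(-3)*conj(1)]
      = (1/12)[(5) + (-1) + (4) + (4) + (-3) + (-9)] = 0/12 = 0
  <chi_rho, chi_2> = (1/12)[1*(5)*conj(1) + 1*(-1)*conj(1) + 2*(2)*conj(1) + 2*(2)*conj(1) + 3*(-1)*conj(-1) + 3*(-3)*conj(-1)]
      = (1/12)[(5) + (-1) + (4) + (4) + (3) + (9)] = 24/12 = 2
  <chi_rho, chi_3> = (1/12)[1*(5)*conj(1) + 1*(-1)*conj(-1) + 2*(2)*conj(-1) + 2*(2)*conj(1) + 3*(-1)*conj(1) + 3*(-3)*conj(-1)]
      = (1/12)[(5) + (1) + (-4) + (4) + (-3) + (9)] = 12/12 = 1
  <chi_rho, chi_4> = (1/12)[1*(5)*conj(1) + 1*(-1)*conj(-1) + 2*(2)*conj(-1) + 2*(2)*conj(1) + 3*(-1)*conj(-1) + 3*(-3)*conj(1)]
      = (1/12)[(5) + (1) + (-4) + (4) + (3) + (-9)] = 0/12 = 0
  <chi_rho, chi_5> = (1/12)[1*(5)*conj(2) + 1*(-1)*conj(-2) + 2*(2)*conj(1) + 2*(2)*conj(-1) + 3*(-1)*conj(0) + 3*(-3)*conj(0)]
      = (1/12)[(10) + (2) + (4) + (-4) + (0) + (0)] = 12/12 = 1
  <chi_rho, chi_6> = (1/12)[1*(5)*conj(2) + 1*(-1)*conj(2) + 2*(2)*conj(-1) + 2*(2)*conj(-1) + 3*(-1)*conj(0) + 3*(-3)*conj(0)]
      = (1/12)[(10) + (-2) + (-4) + (-4) + (0) + (0)] = 0/12 = 0
Dimension check: dim(rho) = sum (mult * dim) = 0*1 + 2*1 + 1*1 + 0*1 + 1*2 + 0*2 = 5 = chi_rho(e) = 5.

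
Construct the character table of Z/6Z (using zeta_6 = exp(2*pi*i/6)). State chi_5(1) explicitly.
Character table of Z/6Z (irreps indexed chi_0,...,chi_5 with chi_k(m) = zeta_6^(k*m), zeta_6 = exp(2*pi*i/6)):
  irrep \ class  {0} (size 1)  {1} (size 1)    {2} (size 1)    {3} (size 1)  {4} (size 1)    {5} (size 1)  
  chi_0          1             1               1               1             1               1             
  chi_1          1             exp(I*pi/3)     exp(2*I*pi/3)   -1            exp(-2*I*pi/3)  exp(-I*pi/3)  
  chi_2          1             exp(2*I*pi/3)   exp(-2*I*pi/3)  1             exp(2*I*pi/3)   exp(-2*I*pi/3)
  chi_3          1             -1              1               -1            1               -1            
  chi_4          1             exp(-2*I*pi/3)  exp(2*I*pi/3)   1             exp(-2*I*pi/3)  exp(2*I*pi/3) 
  chi_5          1             exp(-I*pi/3)    exp(-2*I*pi/3)  -1            exp(2*I*pi/3)   exp(I*pi/3)   

Spot check: chi_5(1) = zeta_6^(5*1) = zeta_6^5 = exp(-I*pi/3).

Working: Z/6Z is abelian, so all 6 irreducible complex representations are 1-dimensional. They are given by chi_k(m) = zeta_6^(k*m) for k = 0,...,5. Row orthogonality: sum_m chi_k(m) conj(chi_l(m)) = 6 * [k = l].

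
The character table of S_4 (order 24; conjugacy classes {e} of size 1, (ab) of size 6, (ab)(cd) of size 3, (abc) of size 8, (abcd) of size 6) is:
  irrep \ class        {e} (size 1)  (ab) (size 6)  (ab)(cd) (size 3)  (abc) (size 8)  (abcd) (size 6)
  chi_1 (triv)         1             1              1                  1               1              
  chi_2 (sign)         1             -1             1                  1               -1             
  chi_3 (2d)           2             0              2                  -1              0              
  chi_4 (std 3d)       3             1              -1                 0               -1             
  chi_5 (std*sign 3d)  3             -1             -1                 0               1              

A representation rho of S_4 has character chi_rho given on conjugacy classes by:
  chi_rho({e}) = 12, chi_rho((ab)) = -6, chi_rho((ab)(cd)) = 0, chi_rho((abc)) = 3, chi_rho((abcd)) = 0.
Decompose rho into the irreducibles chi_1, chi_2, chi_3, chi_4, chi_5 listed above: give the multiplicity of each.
Multiplicities: chi_1: 0, chi_2: 3, chi_3: 0, chi_4: 0, chi_5: 3.

Solution. Use <chi_rho, chi> = (1/|G|) sum_C |C| * chi_rho(C) * conj(chi(C)) with |G| = 24 for each irreducible chi in the table:
  <chi_rho, chi_1> = (1/24)[1*(12)*conj(1) + 6*(-6)*conj(1) + 3*(0)*conj(1) + 8*(3)*conj(1) + 6*(0)*conj(1)]
      = (1/24)[(12) + (-36) + (0) + (24) + (0)] = 0/24 = 0
  <chi_rho, chi_2> = (1/24)[1*(12)*conj(1) + 6*(-6)*conj(-1) + 3*(0)*conj(1) + 8*(3)*conj(1) + 6*(0)*conj(-1)]
      = (1/24)[(12) + (36) + (0) + (24) + (0)] = 72/24 = 3
  <chi_rho, chi_3> = (1/24)[1*(12)*conj(2) + 6*(-6)*conj(0) + 3*(0)*conj(2) + 8*(3)*conj(-1) + 6*(0)*conj(0)]
      = (1/24)[(24) + (0) + (0) + (-24) + (0)] = 0/24 = 0
  <chi_rho, chi_4> = (1/24)[1*(12)*conj(3) + 6*(-6)*conj(1) + 3*(0)*conj(-1) + 8*(3)*conj(0) + 6*(0)*conj(-1)]
      = (1/24)[(36) + (-36) + (0) + (0) + (0)] = 0/24 = 0
  <chi_rho, chi_5> = (1/24)[1*(12)*conj(3) + 6*(-6)*conj(-1) + 3*(0)*conj(-1) + 8*(3)*conj(0) + 6*(0)*conj(1)]
      = (1/24)[(36) + (36) + (0) + (0) + (0)] = 72/24 = 3
Dimension check: dim(rho) = sum (mult * dim) = 0*1 + 3*1 + 0*2 + 0*3 + 3*3 = 12 = chi_rho(e) = 12.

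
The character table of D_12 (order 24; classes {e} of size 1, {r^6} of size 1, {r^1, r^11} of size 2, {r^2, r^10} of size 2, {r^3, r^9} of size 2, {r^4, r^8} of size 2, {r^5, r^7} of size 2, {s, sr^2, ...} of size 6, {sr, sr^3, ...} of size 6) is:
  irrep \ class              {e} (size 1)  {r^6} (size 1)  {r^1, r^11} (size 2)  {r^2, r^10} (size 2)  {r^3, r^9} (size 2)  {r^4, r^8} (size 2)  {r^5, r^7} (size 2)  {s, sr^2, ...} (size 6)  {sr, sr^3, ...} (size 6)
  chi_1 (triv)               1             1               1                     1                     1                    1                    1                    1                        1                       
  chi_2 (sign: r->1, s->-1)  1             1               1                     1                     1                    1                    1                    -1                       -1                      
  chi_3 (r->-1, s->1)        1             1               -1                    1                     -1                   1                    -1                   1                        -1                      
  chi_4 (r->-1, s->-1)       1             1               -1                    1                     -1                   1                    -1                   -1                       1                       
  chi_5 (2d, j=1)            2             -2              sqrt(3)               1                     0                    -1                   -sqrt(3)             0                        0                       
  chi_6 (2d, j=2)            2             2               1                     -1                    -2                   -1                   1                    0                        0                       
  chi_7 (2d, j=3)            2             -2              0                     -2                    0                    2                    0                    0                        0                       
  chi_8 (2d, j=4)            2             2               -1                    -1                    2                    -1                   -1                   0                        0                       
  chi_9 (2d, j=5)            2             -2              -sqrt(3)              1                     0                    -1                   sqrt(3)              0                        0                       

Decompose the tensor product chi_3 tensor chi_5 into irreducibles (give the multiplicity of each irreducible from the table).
chi_3 tensor chi_5 = chi_9 (all other irreducibles have multiplicity 0).

Proof sketch: The character of a tensor product is the pointwise product (chi_3 * chi_5)(C) = chi_3(C) * chi_5(C):
  {e}: (1)*(2), {r^6}: (1)*(-2), {r^1, r^11}: (-1)*(sqrt(3)), {r^2, r^10}: (1)*(1), {r^3, r^9}: (-1)*(0), {r^4, r^8}: (1)*(-1), {r^5, r^7}: (-1)*(-sqrt(3)), {s, sr^2, ...}: (1)*(0), {sr, sr^3, ...}: (-1)*(0)
so (chi_3 * chi_5) takes values
  {e} -> 2, {r^6} -> -2, {r^1, r^11} -> -sqrt(3), {r^2, r^10} -> 1, {r^3, r^9} -> 0, {r^4, r^8} -> -1, {r^5, r^7} -> sqrt(3), {s, sr^2, ...} -> 0, {sr, sr^3, ...} -> 0.
Now take the inner product of this character with each irreducible chi from the table, <chi_3*chi_5, chi> = (1/24) sum_C |C| (chi_3*chi_5)(C) conj(chi(C)):
  <chi_3*chi_5, chi_1> = (1/24)[1*(2)*conj(1) + 1*(-2)*conj(1) + 2*(-sqrt(3))*conj(1) + 2*(1)*conj(1) + 2*(0)*conj(1) + 2*(-1)*conj(1) + 2*(sqrt(3))*conj(1) + 6*(0)*conj(1) + 6*(0)*conj(1)]
      = (1/24)[(2) + (-2) + (-2*sqrt(3)) + (2) + (0) + (-2) + (2*sqrt(3)) + (0) + (0)] = 0/24 = 0
  <chi_3*chi_5, chi_2> = (1/24)[1*(2)*conj(1) + 1*(-2)*conj(1) + 2*(-sqrt(3))*conj(1) + 2*(1)*conj(1) + 2*(0)*conj(1) + 2*(-1)*conj(1) + 2*(sqrt(3))*conj(1) + 6*(0)*conj(-1) + 6*(0)*conj(-1)]
      = (1/24)[(2) + (-2) + (-2*sqrt(3)) + (2) + (0) + (-2) + (2*sqrt(3)) + (0) + (0)] = 0/24 = 0
  <chi_3*chi_5, chi_3> = (1/24)[1*(2)*conj(1) + 1*(-2)*conj(1) + 2*(-sqrt(3))*conj(-1) + 2*(1)*conj(1) + 2*(0)*conj(-1) + 2*(-1)*conj(1) + 2*(sqrt(3))*conj(-1) + 6*(0)*conj(1) + 6*(0)*conj(-1)]
      = (1/24)[(2) + (-2) + (2*sqrt(3)) + (2) + (0) + (-2) + (-2*sqrt(3)) + (0) + (0)] = 0/24 = 0
  <chi_3*chi_5, chi_4> = (1/24)[1*(2)*conj(1) + 1*(-2)*conj(1) + 2*(-sqrt(3))*conj(-1) + 2*(1)*conj(1) + 2*(0)*conj(-1) + 2*(-1)*conj(1) + 2*(sqrt(3))*conj(-1) + 6*(0)*conj(-1) + 6*(0)*conj(1)]
      = (1/24)[(2) + (-2) + (2*sqrt(3)) + (2) + (0) + (-2) + (-2*sqrt(3)) + (0) + (0)] = 0/24 = 0
  <chi_3*chi_5, chi_5> = (1/24)[1*(2)*conj(2) + 1*(-2)*conj(-2) + 2*(-sqrt(3))*conj(sqrt(3)) + 2*(1)*conj(1) + 2*(0)*conj(0) + 2*(-1)*conj(-1) + 2*(sqrt(3))*conj(-sqrt(3)) + 6*(0)*conj(0) + 6*(0)*conj(0)]
      = (1/24)[(4) + (4) + (-6) + (2) + (0) + (2) + (-6) + (0) + (0)] = 0/24 = 0
  <chi_3*chi_5, chi_6> = (1/24)[1*(2)*conj(2) + 1*(-2)*conj(2) + 2*(-sqrt(3))*conj(1) + 2*(1)*conj(-1) + 2*(0)*conj(-2) + 2*(-1)*conj(-1) + 2*(sqrt(3))*conj(1) + 6*(0)*conj(0) + 6*(0)*conj(0)]
      = (1/24)[(4) + (-4) + (-2*sqrt(3)) + (-2) + (0) + (2) + (2*sqrt(3)) + (0) + (0)] = 0/24 = 0
  <chi_3*chi_5, chi_7> = (1/24)[1*(2)*conj(2) + 1*(-2)*conj(-2) + 2*(-sqrt(3))*conj(0) + 2*(1)*conj(-2) + 2*(0)*conj(0) + 2*(-1)*conj(2) + 2*(sqrt(3))*conj(0) + 6*(0)*conj(0) + 6*(0)*conj(0)]
      = (1/24)[(4) + (4) + (0) + (-4) + (0) + (-4) + (0) + (0) + (0)] = 0/24 = 0
  <chi_3*chi_5, chi_8> = (1/24)[1*(2)*conj(2) + 1*(-2)*conj(2) + 2*(-sqrt(3))*conj(-1) + 2*(1)*conj(-1) + 2*(0)*conj(2) + 2*(-1)*conj(-1) + 2*(sqrt(3))*conj(-1) + 6*(0)*conj(0) + 6*(0)*conj(0)]
      = (1/24)[(4) + (-4) + (2*sqrt(3)) + (-2) + (0) + (2) + (-2*sqrt(3)) + (0) + (0)] = 0/24 = 0
  <chi_3*chi_5, chi_9> = (1/24)[1*(2)*conj(2) + 1*(-2)*conj(-2) + 2*(-sqrt(3))*conj(-sqrt(3)) + 2*(1)*conj(1) + 2*(0)*conj(0) + 2*(-1)*conj(-1) + 2*(sqrt(3))*conj(sqrt(3)) + 6*(0)*conj(0) + 6*(0)*conj(0)]
      = (1/24)[(4) + (4) + (6) + (2) + (0) + (2) + (6) + (0) + (0)] = 24/24 = 1
Hence the multiplicities are chi_9: 1. Dimension check: dim(chi_3)*dim(chi_5) = 1*2 = 2 and sum (mult * dim) = 1*2 = 2.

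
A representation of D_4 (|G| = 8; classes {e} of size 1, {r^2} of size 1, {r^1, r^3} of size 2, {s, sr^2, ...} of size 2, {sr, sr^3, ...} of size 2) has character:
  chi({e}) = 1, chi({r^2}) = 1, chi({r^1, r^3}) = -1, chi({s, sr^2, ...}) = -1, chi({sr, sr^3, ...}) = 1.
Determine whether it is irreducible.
Irreducible: <chi, chi> = 1.

Proof sketch: <chi, chi> = (1/|G|) sum_C |C| * |chi(C)|^2 = (1/8)[1*|1|^2 + 1*|1|^2 + 2*|-1|^2 + 2*|-1|^2 + 2*|1|^2]
  = (1/8)[(1) + (1) + (2) + (2) + (2)] = 8/8 = 1.
A character is irreducible iff <chi, chi> = 1, so this representation is irreducible.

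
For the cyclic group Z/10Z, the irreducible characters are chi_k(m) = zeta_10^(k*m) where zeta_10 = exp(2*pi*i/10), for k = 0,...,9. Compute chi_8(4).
chi_8(4) = zeta_10^32 = exp(2*I*pi/5)

Explanation: chi_8(4) = zeta_10^(8*4) = zeta_10^32. Since zeta_10^10 = 1, this equals zeta_10^2 = exp(2*pi*i*2/10) = exp(2*I*pi/5).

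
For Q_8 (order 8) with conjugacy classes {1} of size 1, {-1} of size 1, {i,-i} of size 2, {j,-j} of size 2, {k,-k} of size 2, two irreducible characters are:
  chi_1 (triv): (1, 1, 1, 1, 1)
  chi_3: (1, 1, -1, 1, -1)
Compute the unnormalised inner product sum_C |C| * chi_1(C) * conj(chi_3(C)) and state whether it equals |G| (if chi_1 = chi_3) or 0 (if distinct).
Sum = 0; so <chi_1, chi_3> = 0 (distinct irreducibles are orthogonal).

Working: Compute term by term over conjugacy classes (|C| * chi_1(C) * conj(chi_3(C))):
  1*(1)*conj(1) + 1*(1)*conj(1) + 2*(1)*conj(-1) + 2*(1)*conj(1) + 2*(1)*conj(-1)
  = (1) + (1) + (-2) + (2) + (-2)
  = 0.
Dividing by |G| = 8 gives 0/8 = 0, matching the row-orthogonality relation <chi_1, chi_3> = [chi_1 = chi_3].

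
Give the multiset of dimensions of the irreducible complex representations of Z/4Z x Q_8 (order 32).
Dimensions: 1, 1, 1, 1, 1, 1, 1, 1, 1, 1, 1, 1, 1, 1, 1, 1, 2, 2, 2, 2

Solution. There are 20 irreducibles (= number of conjugacy classes). Their dimensions d_i satisfy sum d_i^2 = |G| = 32: 1 + 1 + 1 + 1 + 1 + 1 + 1 + 1 + 1 + 1 + 1 + 1 + 1 + 1 + 1 + 1 + 4 + 4 + 4 + 4 = 32. (For the product with Z/4Z: each of the 4 1-dim characters of Z/4Z tensors with each irrep of Q_8, giving 4 copies of each Q_8-dimension.)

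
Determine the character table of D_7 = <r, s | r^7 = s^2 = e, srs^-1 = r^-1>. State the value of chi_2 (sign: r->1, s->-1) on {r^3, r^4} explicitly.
Conjugacy classes: {e} of size 1, {r^1, r^6} of size 2, {r^2, r^5} of size 2, {r^3, r^4} of size 2, {s, sr, ..., sr^6} of size 7.
Character table:
  irrep \ class              {e} (size 1)  {r^1, r^6} (size 2)  {r^2, r^5} (size 2)  {r^3, r^4} (size 2)  {s, sr, ..., sr^6} (size 7)
  chi_1 (triv)               1             1                    1                    1                    1                          
  chi_2 (sign: r->1, s->-1)  1             1                    1                    1                    -1                         
  chi_3 (2d, j=1)            2             2*cos(2*pi/7)        -2*cos(3*pi/7)       -2*cos(pi/7)         0                          
  chi_4 (2d, j=2)            2             -2*cos(3*pi/7)       -2*cos(pi/7)         2*cos(2*pi/7)        0                          
  chi_5 (2d, j=3)            2             -2*cos(pi/7)         2*cos(2*pi/7)        -2*cos(3*pi/7)       0                          

Spot check: chi_2 (sign: r->1, s->-1) on {r^3, r^4} = 1.

Solution. D_7 has order 2*7 = 14 with 5 conjugacy classes, hence 5 irreducibles. Sum of squared dims 1 + 1 + 4 + 4 + 4 = 14 = |G|. Linear characters come from the abelianisation; the 2-dimensional irreps have character r^k -> 2*cos(2*pi*j*k/7), reflections -> 0.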